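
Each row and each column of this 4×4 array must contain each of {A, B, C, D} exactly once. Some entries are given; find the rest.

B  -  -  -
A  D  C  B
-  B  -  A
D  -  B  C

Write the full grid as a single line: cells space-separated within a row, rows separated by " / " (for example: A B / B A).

(r1,c4): row 1 has {B}; column 4 has {A,B,C}, so it must be D.
(r3,c1): row 3 has {A,B}; column 1 has {A,B,D}, so it must be C.
(r3,c3): row 3 has {A,B,C}; column 3 has {B,C}, so it must be D.
(r4,c2): row 4 has {B,C,D}; column 2 has {B,D}, so it must be A.
(r1,c2): row 1 has {B,D}; column 2 has {A,B,D}, so it must be C.
(r1,c3): row 1 has {B,C,D}; column 3 has {B,C,D}, so it must be A.

B C A D / A D C B / C B D A / D A B C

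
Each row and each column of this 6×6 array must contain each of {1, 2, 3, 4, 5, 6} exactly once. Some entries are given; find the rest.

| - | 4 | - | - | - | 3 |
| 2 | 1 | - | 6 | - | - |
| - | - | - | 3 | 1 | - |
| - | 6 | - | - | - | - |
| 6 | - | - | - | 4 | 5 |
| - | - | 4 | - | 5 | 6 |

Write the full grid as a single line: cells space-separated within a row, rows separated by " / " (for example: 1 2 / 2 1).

1 4 2 5 6 3 / 2 1 5 6 3 4 / 4 5 6 3 1 2 / 5 6 3 4 2 1 / 6 3 1 2 4 5 / 3 2 4 1 5 6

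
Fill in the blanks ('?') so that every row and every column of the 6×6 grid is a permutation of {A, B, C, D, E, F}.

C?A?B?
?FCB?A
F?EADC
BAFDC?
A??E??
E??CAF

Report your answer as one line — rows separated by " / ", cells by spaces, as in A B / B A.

C E A F B D / D F C B E A / F B E A D C / B A F D C E / A C D E F B / E D B C A F

Cell (r1,c4): row 1 has {A,B,C}; column 4 has {A,B,C,D,E} → F.
Cell (r2,c1): row 2 has {A,B,C,F}; column 1 has {A,B,C,E,F} → D.
Cell (r2,c5): row 2 has {A,B,C,D,F}; column 5 has {A,B,C,D} → E.
Cell (r3,c2): row 3 has {A,C,D,E,F}; column 2 has {A,F} → B.
Cell (r4,c6): row 4 has {A,B,C,D,F}; column 6 has {A,C,F} → E.
Cell (r5,c5): row 5 has {A,E}; column 5 has {A,B,C,D,E} → F.
Cell (r6,c2): row 6 has {A,C,E,F}; column 2 has {A,B,F} → D.
Cell (r6,c3): row 6 has {A,C,D,E,F}; column 3 has {A,C,E,F} → B.
Cell (r1,c2): row 1 has {A,B,C,F}; column 2 has {A,B,D,F} → E.
Cell (r1,c6): row 1 has {A,B,C,E,F}; column 6 has {A,C,E,F} → D.
Cell (r5,c2): row 5 has {A,E,F}; column 2 has {A,B,D,E,F} → C.
Cell (r5,c3): row 5 has {A,C,E,F}; column 3 has {A,B,C,E,F} → D.
Cell (r5,c6): row 5 has {A,C,D,E,F}; column 6 has {A,C,D,E,F} → B.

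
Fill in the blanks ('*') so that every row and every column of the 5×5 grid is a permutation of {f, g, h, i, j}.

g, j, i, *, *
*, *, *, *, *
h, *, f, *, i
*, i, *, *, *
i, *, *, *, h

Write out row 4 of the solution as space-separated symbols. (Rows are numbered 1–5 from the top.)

j i h f g

(r1,c5) = f
(r3,c2) = g
(r3,c4) = j
(r5,c2) = f
(r5,c4) = g
(r1,c4) = h
(r2,c2) = h
(r4,c4) = f
(r5,c3) = j
(r2,c3) = g
(r2,c4) = i
(r2,c5) = j
(r4,c1) = j
(r4,c3) = h
(r4,c5) = g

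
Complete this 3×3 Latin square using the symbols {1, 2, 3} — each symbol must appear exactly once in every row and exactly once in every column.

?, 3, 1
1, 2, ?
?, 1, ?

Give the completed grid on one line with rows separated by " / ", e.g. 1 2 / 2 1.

(r1,c1) = 2
(r2,c3) = 3
(r3,c1) = 3
(r3,c3) = 2

2 3 1 / 1 2 3 / 3 1 2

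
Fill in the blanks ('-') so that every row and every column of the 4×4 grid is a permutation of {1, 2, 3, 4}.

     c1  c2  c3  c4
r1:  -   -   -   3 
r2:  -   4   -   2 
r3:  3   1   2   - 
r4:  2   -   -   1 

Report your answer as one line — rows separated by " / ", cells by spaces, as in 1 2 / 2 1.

row 1 has {3}; column 2 has {1,4} — only 2 is left for (r1,c2).
row 2 has {2,4}; column 1 has {2,3} — only 1 is left for (r2,c1).
row 2 has {1,2,4}; column 3 has {2} — only 3 is left for (r2,c3).
row 3 has {1,2,3}; column 4 has {1,2,3} — only 4 is left for (r3,c4).
row 4 has {1,2}; column 2 has {1,2,4} — only 3 is left for (r4,c2).
row 4 has {1,2,3}; column 3 has {2,3} — only 4 is left for (r4,c3).
row 1 has {2,3}; column 1 has {1,2,3} — only 4 is left for (r1,c1).
row 1 has {2,3,4}; column 3 has {2,3,4} — only 1 is left for (r1,c3).

4 2 1 3 / 1 4 3 2 / 3 1 2 4 / 2 3 4 1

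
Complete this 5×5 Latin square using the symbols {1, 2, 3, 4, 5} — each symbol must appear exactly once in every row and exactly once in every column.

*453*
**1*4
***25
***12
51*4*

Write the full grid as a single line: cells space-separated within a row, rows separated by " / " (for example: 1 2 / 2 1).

Cell (r1,c5): row 1 has {3,4,5}; column 5 has {2,4,5} → 1.
Cell (r2,c4): row 2 has {1,4}; column 4 has {1,2,3,4} → 5.
Cell (r3,c2): row 3 has {2,5}; column 2 has {1,4} → 3.
Cell (r3,c3): row 3 has {2,3,5}; column 3 has {1,5} → 4.
Cell (r4,c2): row 4 has {1,2}; column 2 has {1,3,4} → 5.
Cell (r4,c3): row 4 has {1,2,5}; column 3 has {1,4,5} → 3.
Cell (r5,c3): row 5 has {1,4,5}; column 3 has {1,3,4,5} → 2.
Cell (r5,c5): row 5 has {1,2,4,5}; column 5 has {1,2,4,5} → 3.
Cell (r1,c1): row 1 has {1,3,4,5}; column 1 has {5} → 2.
Cell (r2,c1): row 2 has {1,4,5}; column 1 has {2,5} → 3.
Cell (r2,c2): row 2 has {1,3,4,5}; column 2 has {1,3,4,5} → 2.
Cell (r3,c1): row 3 has {2,3,4,5}; column 1 has {2,3,5} → 1.
Cell (r4,c1): row 4 has {1,2,3,5}; column 1 has {1,2,3,5} → 4.

2 4 5 3 1 / 3 2 1 5 4 / 1 3 4 2 5 / 4 5 3 1 2 / 5 1 2 4 3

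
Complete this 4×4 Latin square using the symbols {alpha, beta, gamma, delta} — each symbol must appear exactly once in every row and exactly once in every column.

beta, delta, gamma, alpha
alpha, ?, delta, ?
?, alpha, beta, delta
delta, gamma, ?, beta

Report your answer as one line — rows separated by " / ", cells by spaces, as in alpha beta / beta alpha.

beta delta gamma alpha / alpha beta delta gamma / gamma alpha beta delta / delta gamma alpha beta

(r2,c2) = beta
(r2,c4) = gamma
(r3,c1) = gamma
(r4,c3) = alpha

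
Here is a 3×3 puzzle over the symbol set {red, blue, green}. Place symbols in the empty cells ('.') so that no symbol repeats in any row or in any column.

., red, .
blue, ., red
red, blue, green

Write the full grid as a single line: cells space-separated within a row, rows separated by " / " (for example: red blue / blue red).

green red blue / blue green red / red blue green

(r1,c1) = green
(r1,c3) = blue
(r2,c2) = green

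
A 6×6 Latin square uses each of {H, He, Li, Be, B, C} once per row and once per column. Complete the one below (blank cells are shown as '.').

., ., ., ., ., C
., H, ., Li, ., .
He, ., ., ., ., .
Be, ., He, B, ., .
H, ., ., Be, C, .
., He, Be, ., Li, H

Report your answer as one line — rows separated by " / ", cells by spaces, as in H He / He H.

Cell (r4,c5): row 4 has {He,Be,B}; column 5 has {Li,C} → H.
Cell (r4,c6): row 4 has {H,He,Be,B}; column 6 has {H,C} → Li.
Cell (r6,c4): row 6 has {H,He,Li,Be}; column 4 has {Li,Be,B} → C.
Cell (r3,c4): row 3 has {He}; column 4 has {Li,Be,B,C} → H.
Cell (r4,c2): row 4 has {H,He,Li,Be,B}; column 2 has {H,He} → C.
Cell (r6,c1): row 6 has {H,He,Li,Be,C}; column 1 has {H,He,Be} → B.
Cell (r1,c1): row 1 has {C}; column 1 has {H,He,Be,B} → Li.
Cell (r1,c4): row 1 has {Li,C}; column 4 has {H,Li,Be,B,C} → He.
Cell (r2,c1): row 2 has {H,Li}; column 1 has {H,He,Li,Be,B} → C.
Cell (r2,c3): row 2 has {H,Li,C}; column 3 has {He,Be} → B.
Cell (r5,c3): row 5 has {H,Be,C}; column 3 has {He,Be,B} → Li.
Cell (r1,c3): row 1 has {He,Li,C}; column 3 has {He,Li,Be,B} → H.
Cell (r3,c3): row 3 has {H,He}; column 3 has {H,He,Li,Be,B} → C.
Cell (r5,c2): row 5 has {H,Li,Be,C}; column 2 has {H,He,C} → B.
Cell (r5,c6): row 5 has {H,Li,Be,B,C}; column 6 has {H,Li,C} → He.
Cell (r1,c2): row 1 has {H,He,Li,C}; column 2 has {H,He,B,C} → Be.
Cell (r1,c5): row 1 has {H,He,Li,Be,C}; column 5 has {H,Li,C} → B.
Cell (r2,c6): row 2 has {H,Li,B,C}; column 6 has {H,He,Li,C} → Be.
Cell (r3,c2): row 3 has {H,He,C}; column 2 has {H,He,Be,B,C} → Li.
Cell (r3,c5): row 3 has {H,He,Li,C}; column 5 has {H,Li,B,C} → Be.
Cell (r3,c6): row 3 has {H,He,Li,Be,C}; column 6 has {H,He,Li,Be,C} → B.
Cell (r2,c5): row 2 has {H,Li,Be,B,C}; column 5 has {H,Li,Be,B,C} → He.

Li Be H He B C / C H B Li He Be / He Li C H Be B / Be C He B H Li / H B Li Be C He / B He Be C Li H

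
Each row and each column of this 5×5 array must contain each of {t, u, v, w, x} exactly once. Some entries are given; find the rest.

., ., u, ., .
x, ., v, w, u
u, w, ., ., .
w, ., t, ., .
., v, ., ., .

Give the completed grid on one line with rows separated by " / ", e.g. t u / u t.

Cell (r2,c2): row 2 has {u,v,w,x}; column 2 has {v,w} → t.
Cell (r3,c3): row 3 has {u,w}; column 3 has {t,u,v} → x.
Cell (r5,c1): row 5 has {v}; column 1 has {u,w,x} → t.
Cell (r5,c3): row 5 has {t,v}; column 3 has {t,u,v,x} → w.
Cell (r5,c5): row 5 has {t,v,w}; column 5 has {u} → x.
Cell (r1,c1): row 1 has {u}; column 1 has {t,u,w,x} → v.
Cell (r1,c2): row 1 has {u,v}; column 2 has {t,v,w} → x.
Cell (r1,c4): row 1 has {u,v,x}; column 4 has {w} → t.
Cell (r1,c5): row 1 has {t,u,v,x}; column 5 has {u,x} → w.
Cell (r3,c4): row 3 has {u,w,x}; column 4 has {t,w} → v.
Cell (r3,c5): row 3 has {u,v,w,x}; column 5 has {u,w,x} → t.
Cell (r4,c2): row 4 has {t,w}; column 2 has {t,v,w,x} → u.
Cell (r4,c4): row 4 has {t,u,w}; column 4 has {t,v,w} → x.
Cell (r4,c5): row 4 has {t,u,w,x}; column 5 has {t,u,w,x} → v.
Cell (r5,c4): row 5 has {t,v,w,x}; column 4 has {t,v,w,x} → u.

v x u t w / x t v w u / u w x v t / w u t x v / t v w u x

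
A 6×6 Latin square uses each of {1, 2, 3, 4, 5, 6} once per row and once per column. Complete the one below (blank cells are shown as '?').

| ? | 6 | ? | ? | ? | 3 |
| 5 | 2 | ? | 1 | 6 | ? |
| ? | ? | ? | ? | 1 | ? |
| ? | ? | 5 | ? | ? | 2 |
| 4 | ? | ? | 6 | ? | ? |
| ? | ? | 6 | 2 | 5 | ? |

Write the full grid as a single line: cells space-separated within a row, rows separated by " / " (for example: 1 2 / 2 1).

1 6 2 5 4 3 / 5 2 3 1 6 4 / 2 5 4 3 1 6 / 6 1 5 4 3 2 / 4 3 1 6 2 5 / 3 4 6 2 5 1

(r2,c6) = 4
(r6,c6) = 1
(r2,c3) = 3
(r5,c6) = 5
(r6,c1) = 3
(r6,c2) = 4
(r3,c6) = 6
(r3,c1) = 2
(r3,c3) = 4
(r1,c1) = 1
(r1,c3) = 2
(r1,c5) = 4
(r4,c1) = 6
(r4,c5) = 3
(r5,c3) = 1
(r5,c5) = 2
(r1,c4) = 5
(r3,c4) = 3
(r4,c2) = 1
(r4,c4) = 4
(r5,c2) = 3
(r3,c2) = 5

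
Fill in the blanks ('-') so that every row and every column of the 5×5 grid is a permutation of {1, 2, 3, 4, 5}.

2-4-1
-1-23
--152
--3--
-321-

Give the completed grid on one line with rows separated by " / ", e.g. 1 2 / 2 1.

2 5 4 3 1 / 4 1 5 2 3 / 3 4 1 5 2 / 1 2 3 4 5 / 5 3 2 1 4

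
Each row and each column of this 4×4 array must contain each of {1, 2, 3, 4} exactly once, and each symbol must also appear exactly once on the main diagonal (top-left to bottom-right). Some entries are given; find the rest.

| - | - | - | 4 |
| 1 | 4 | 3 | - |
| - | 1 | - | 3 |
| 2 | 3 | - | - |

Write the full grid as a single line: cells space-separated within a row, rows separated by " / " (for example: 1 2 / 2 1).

At row 1, column 1: row 1 has {4}; column 1 has {1,2}; the diagonal has {4}; that leaves 3.
At row 1, column 2: row 1 has {3,4}; column 2 has {1,3,4}; that leaves 2.
At row 1, column 3: row 1 has {2,3,4}; column 3 has {3}; that leaves 1.
At row 2, column 4: row 2 has {1,3,4}; column 4 has {3,4}; that leaves 2.
At row 3, column 1: row 3 has {1,3}; column 1 has {1,2,3}; that leaves 4.
At row 3, column 3: row 3 has {1,3,4}; column 3 has {1,3}; the diagonal has {3,4}; that leaves 2.
At row 4, column 3: row 4 has {2,3}; column 3 has {1,2,3}; that leaves 4.
At row 4, column 4: row 4 has {2,3,4}; column 4 has {2,3,4}; the diagonal has {2,3,4}; that leaves 1.

3 2 1 4 / 1 4 3 2 / 4 1 2 3 / 2 3 4 1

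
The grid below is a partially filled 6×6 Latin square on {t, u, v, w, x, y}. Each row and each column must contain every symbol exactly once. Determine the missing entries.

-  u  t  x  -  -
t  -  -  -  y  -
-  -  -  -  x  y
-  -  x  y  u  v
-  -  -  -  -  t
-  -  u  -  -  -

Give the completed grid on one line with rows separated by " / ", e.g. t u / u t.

Cell (r1,c6): row 1 has {t,u,x}; column 6 has {t,v,y} → w.
Cell (r4,c1): row 4 has {u,v,x,y}; column 1 has {t} → w.
Cell (r4,c2): row 4 has {u,v,w,x,y}; column 2 has {u} → t.
Cell (r6,c6): row 6 has {u}; column 6 has {t,v,w,y} → x.
Cell (r1,c5): row 1 has {t,u,w,x}; column 5 has {u,x,y} → v.
Cell (r2,c6): row 2 has {t,y}; column 6 has {t,v,w,x,y} → u.
Cell (r5,c5): row 5 has {t}; column 5 has {u,v,x,y} → w.
Cell (r6,c5): row 6 has {u,x}; column 5 has {u,v,w,x,y} → t.
Cell (r1,c1): row 1 has {t,u,v,w,x}; column 1 has {t,w} → y.
Cell (r6,c1): row 6 has {t,u,x}; column 1 has {t,w,y} → v.
Cell (r6,c4): row 6 has {t,u,v,x}; column 4 has {x,y} → w.
Cell (r2,c4): row 2 has {t,u,y}; column 4 has {w,x,y} → v.
Cell (r3,c1): row 3 has {x,y}; column 1 has {t,v,w,y} → u.
Cell (r3,c4): row 3 has {u,x,y}; column 4 has {v,w,x,y} → t.
Cell (r5,c1): row 5 has {t,w}; column 1 has {t,u,v,w,y} → x.
Cell (r5,c4): row 5 has {t,w,x}; column 4 has {t,v,w,x,y} → u.
Cell (r6,c2): row 6 has {t,u,v,w,x}; column 2 has {t,u} → y.
Cell (r2,c3): row 2 has {t,u,v,y}; column 3 has {t,u,x} → w.
Cell (r3,c3): row 3 has {t,u,x,y}; column 3 has {t,u,w,x} → v.
Cell (r5,c2): row 5 has {t,u,w,x}; column 2 has {t,u,y} → v.
Cell (r5,c3): row 5 has {t,u,v,w,x}; column 3 has {t,u,v,w,x} → y.
Cell (r2,c2): row 2 has {t,u,v,w,y}; column 2 has {t,u,v,y} → x.
Cell (r3,c2): row 3 has {t,u,v,x,y}; column 2 has {t,u,v,x,y} → w.

y u t x v w / t x w v y u / u w v t x y / w t x y u v / x v y u w t / v y u w t x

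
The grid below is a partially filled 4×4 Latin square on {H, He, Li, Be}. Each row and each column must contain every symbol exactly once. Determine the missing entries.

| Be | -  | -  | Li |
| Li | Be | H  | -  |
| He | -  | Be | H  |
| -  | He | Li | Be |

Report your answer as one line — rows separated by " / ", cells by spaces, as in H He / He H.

row 1 has {Li,Be}; column 2 has {He,Be} — only H is left for (r1,c2).
row 1 has {H,Li,Be}; column 3 has {H,Li,Be} — only He is left for (r1,c3).
row 2 has {H,Li,Be}; column 4 has {H,Li,Be} — only He is left for (r2,c4).
row 3 has {H,He,Be}; column 2 has {H,He,Be} — only Li is left for (r3,c2).
row 4 has {He,Li,Be}; column 1 has {He,Li,Be} — only H is left for (r4,c1).

Be H He Li / Li Be H He / He Li Be H / H He Li Be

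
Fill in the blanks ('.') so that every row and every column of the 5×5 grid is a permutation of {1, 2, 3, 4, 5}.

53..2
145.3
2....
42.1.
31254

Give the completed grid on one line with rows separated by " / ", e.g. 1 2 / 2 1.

5 3 1 4 2 / 1 4 5 2 3 / 2 5 4 3 1 / 4 2 3 1 5 / 3 1 2 5 4

(r1,c4) = 4
(r2,c4) = 2
(r3,c2) = 5
(r3,c4) = 3
(r3,c5) = 1
(r4,c3) = 3
(r4,c5) = 5
(r1,c3) = 1
(r3,c3) = 4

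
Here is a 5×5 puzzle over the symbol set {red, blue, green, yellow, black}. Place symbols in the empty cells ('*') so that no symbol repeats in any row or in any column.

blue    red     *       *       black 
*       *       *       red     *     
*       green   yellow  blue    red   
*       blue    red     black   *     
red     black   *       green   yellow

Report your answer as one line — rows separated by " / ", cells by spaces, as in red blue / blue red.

blue red green yellow black / green yellow black red blue / black green yellow blue red / yellow blue red black green / red black blue green yellow

Cell (r1,c3): row 1 has {red,blue,black}; column 3 has {red,yellow} → green.
Cell (r1,c4): row 1 has {red,blue,green,black}; column 4 has {red,blue,green,black} → yellow.
Cell (r2,c2): row 2 has {red}; column 2 has {red,blue,green,black} → yellow.
Cell (r3,c1): row 3 has {red,blue,green,yellow}; column 1 has {red,blue} → black.
Cell (r4,c5): row 4 has {red,blue,black}; column 5 has {red,yellow,black} → green.
Cell (r5,c3): row 5 has {red,green,yellow,black}; column 3 has {red,green,yellow} → blue.
Cell (r2,c1): row 2 has {red,yellow}; column 1 has {red,blue,black} → green.
Cell (r2,c3): row 2 has {red,green,yellow}; column 3 has {red,blue,green,yellow} → black.
Cell (r2,c5): row 2 has {red,green,yellow,black}; column 5 has {red,green,yellow,black} → blue.
Cell (r4,c1): row 4 has {red,blue,green,black}; column 1 has {red,blue,green,black} → yellow.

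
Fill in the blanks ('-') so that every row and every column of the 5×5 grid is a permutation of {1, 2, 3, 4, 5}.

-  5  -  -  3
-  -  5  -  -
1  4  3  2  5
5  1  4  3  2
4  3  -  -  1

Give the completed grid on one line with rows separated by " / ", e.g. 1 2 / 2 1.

2 5 1 4 3 / 3 2 5 1 4 / 1 4 3 2 5 / 5 1 4 3 2 / 4 3 2 5 1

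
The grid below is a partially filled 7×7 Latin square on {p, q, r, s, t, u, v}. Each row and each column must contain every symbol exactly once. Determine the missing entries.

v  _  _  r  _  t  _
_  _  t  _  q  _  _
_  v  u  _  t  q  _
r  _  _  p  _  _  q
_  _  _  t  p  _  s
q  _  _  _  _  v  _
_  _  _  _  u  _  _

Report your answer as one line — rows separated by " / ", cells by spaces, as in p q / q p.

v u q r s t p / s r t v q p u / p v u s t q r / r t s p v u q / u q v t p r s / q s p u r v t / t p r q u s v

At row 1, column 5: row 1 has {r,t,v}; column 5 has {p,q,t,u}; that leaves s.
At row 3, column 4: row 3 has {q,t,u,v}; column 4 has {p,r,t}; that leaves s.
At row 4, column 5: row 4 has {p,q,r}; column 5 has {p,q,s,t,u}; that leaves v.
At row 5, column 1: row 5 has {p,s,t}; column 1 has {q,r,v}; that leaves u.
At row 5, column 6: row 5 has {p,s,t,u}; column 6 has {q,t,v}; that leaves r.
At row 6, column 4: row 6 has {q,v}; column 4 has {p,r,s,t}; that leaves u.
At row 6, column 5: row 6 has {q,u,v}; column 5 has {p,q,s,t,u,v}; that leaves r.
At row 2, column 4: row 2 has {q,t}; column 4 has {p,r,s,t,u}; that leaves v.
At row 3, column 1: row 3 has {q,s,t,u,v}; column 1 has {q,r,u,v}; that leaves p.
At row 3, column 7: row 3 has {p,q,s,t,u,v}; column 7 has {q,s}; that leaves r.
At row 4, column 3: row 4 has {p,q,r,v}; column 3 has {t,u}; that leaves s.
At row 4, column 6: row 4 has {p,q,r,s,v}; column 6 has {q,r,t,v}; that leaves u.
At row 5, column 2: row 5 has {p,r,s,t,u}; column 2 has {v}; that leaves q.
At row 5, column 3: row 5 has {p,q,r,s,t,u}; column 3 has {s,t,u}; that leaves v.
At row 6, column 3: row 6 has {q,r,u,v}; column 3 has {s,t,u,v}; that leaves p.
At row 6, column 7: row 6 has {p,q,r,u,v}; column 7 has {q,r,s}; that leaves t.
At row 7, column 4: row 7 has {u}; column 4 has {p,r,s,t,u,v}; that leaves q.
At row 1, column 3: row 1 has {r,s,t,v}; column 3 has {p,s,t,u,v}; that leaves q.
At row 2, column 1: row 2 has {q,t,v}; column 1 has {p,q,r,u,v}; that leaves s.
At row 2, column 6: row 2 has {q,s,t,v}; column 6 has {q,r,t,u,v}; that leaves p.
At row 2, column 7: row 2 has {p,q,s,t,v}; column 7 has {q,r,s,t}; that leaves u.
At row 4, column 2: row 4 has {p,q,r,s,u,v}; column 2 has {q,v}; that leaves t.
At row 6, column 2: row 6 has {p,q,r,t,u,v}; column 2 has {q,t,v}; that leaves s.
At row 7, column 1: row 7 has {q,u}; column 1 has {p,q,r,s,u,v}; that leaves t.
At row 7, column 3: row 7 has {q,t,u}; column 3 has {p,q,s,t,u,v}; that leaves r.
At row 7, column 6: row 7 has {q,r,t,u}; column 6 has {p,q,r,t,u,v}; that leaves s.
At row 1, column 7: row 1 has {q,r,s,t,v}; column 7 has {q,r,s,t,u}; that leaves p.
At row 2, column 2: row 2 has {p,q,s,t,u,v}; column 2 has {q,s,t,v}; that leaves r.
At row 7, column 2: row 7 has {q,r,s,t,u}; column 2 has {q,r,s,t,v}; that leaves p.
At row 7, column 7: row 7 has {p,q,r,s,t,u}; column 7 has {p,q,r,s,t,u}; that leaves v.
At row 1, column 2: row 1 has {p,q,r,s,t,v}; column 2 has {p,q,r,s,t,v}; that leaves u.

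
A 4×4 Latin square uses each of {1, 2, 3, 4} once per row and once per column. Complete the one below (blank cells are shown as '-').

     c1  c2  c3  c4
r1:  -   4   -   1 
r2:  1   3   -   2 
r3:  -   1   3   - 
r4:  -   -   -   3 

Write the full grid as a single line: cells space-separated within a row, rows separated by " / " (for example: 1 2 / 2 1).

(r1,c3) = 2
(r2,c3) = 4
(r3,c4) = 4
(r4,c2) = 2
(r4,c3) = 1
(r1,c1) = 3
(r3,c1) = 2
(r4,c1) = 4

3 4 2 1 / 1 3 4 2 / 2 1 3 4 / 4 2 1 3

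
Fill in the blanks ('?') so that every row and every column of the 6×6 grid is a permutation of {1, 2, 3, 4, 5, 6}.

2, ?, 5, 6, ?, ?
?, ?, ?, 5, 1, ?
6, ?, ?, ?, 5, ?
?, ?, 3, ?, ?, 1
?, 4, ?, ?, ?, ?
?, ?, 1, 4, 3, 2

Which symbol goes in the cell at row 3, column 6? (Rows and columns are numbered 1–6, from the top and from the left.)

4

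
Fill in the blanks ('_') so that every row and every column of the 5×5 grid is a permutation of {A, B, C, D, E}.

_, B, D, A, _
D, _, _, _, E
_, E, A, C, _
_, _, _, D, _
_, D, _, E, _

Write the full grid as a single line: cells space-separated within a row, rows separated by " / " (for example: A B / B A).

E B D A C / D A C B E / B E A C D / A C E D B / C D B E A

Cell (r1,c5): row 1 has {A,B,D}; column 5 has {E} → C.
Cell (r2,c4): row 2 has {D,E}; column 4 has {A,C,D,E} → B.
Cell (r3,c1): row 3 has {A,C,E}; column 1 has {D} → B.
Cell (r3,c5): row 3 has {A,B,C,E}; column 5 has {C,E} → D.
Cell (r1,c1): row 1 has {A,B,C,D}; column 1 has {B,D} → E.
Cell (r2,c3): row 2 has {B,D,E}; column 3 has {A,D} → C.
Cell (r5,c3): row 5 has {D,E}; column 3 has {A,C,D} → B.
Cell (r5,c5): row 5 has {B,D,E}; column 5 has {C,D,E} → A.
Cell (r2,c2): row 2 has {B,C,D,E}; column 2 has {B,D,E} → A.
Cell (r4,c2): row 4 has {D}; column 2 has {A,B,D,E} → C.
Cell (r4,c3): row 4 has {C,D}; column 3 has {A,B,C,D} → E.
Cell (r4,c5): row 4 has {C,D,E}; column 5 has {A,C,D,E} → B.
Cell (r5,c1): row 5 has {A,B,D,E}; column 1 has {B,D,E} → C.
Cell (r4,c1): row 4 has {B,C,D,E}; column 1 has {B,C,D,E} → A.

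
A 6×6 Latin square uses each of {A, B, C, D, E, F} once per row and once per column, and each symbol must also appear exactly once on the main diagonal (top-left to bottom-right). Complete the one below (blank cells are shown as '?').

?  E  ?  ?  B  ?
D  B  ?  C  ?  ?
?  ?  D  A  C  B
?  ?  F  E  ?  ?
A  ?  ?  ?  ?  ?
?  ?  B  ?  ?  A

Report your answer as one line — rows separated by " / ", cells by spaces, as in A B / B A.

C E A F B D / D B E C A F / E F D A C B / B A F E D C / A D C B F E / F C B D E A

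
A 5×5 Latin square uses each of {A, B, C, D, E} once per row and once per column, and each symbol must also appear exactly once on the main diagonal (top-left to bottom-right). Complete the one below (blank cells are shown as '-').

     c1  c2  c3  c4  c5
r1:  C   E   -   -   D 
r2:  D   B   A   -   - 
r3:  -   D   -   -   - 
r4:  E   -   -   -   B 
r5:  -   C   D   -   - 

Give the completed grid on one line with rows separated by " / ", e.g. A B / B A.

C E B A D / D B A C E / A D E B C / E A C D B / B C D E A

row 1 has {C,D,E}; column 3 has {A,D} — only B is left for (r1,c3).
row 1 has {B,C,D,E}; column 4 is empty so far — only A is left for (r1,c4).
row 3 has {D}; column 3 has {A,B,D}; the diagonal has {B,C} — only E is left for (r3,c3).
row 4 has {B,E}; column 2 has {B,C,D,E} — only A is left for (r4,c2).
row 4 has {A,B,E}; column 3 has {A,B,D,E} — only C is left for (r4,c3).
row 4 has {A,B,C,E}; column 4 has {A}; the diagonal has {B,C,E} — only D is left for (r4,c4).
row 5 has {C,D}; column 5 has {B,D}; the diagonal has {B,C,D,E} — only A is left for (r5,c5).
row 3 has {D,E}; column 5 has {A,B,D} — only C is left for (r3,c5).
row 5 has {A,C,D}; column 1 has {C,D,E} — only B is left for (r5,c1).
row 5 has {A,B,C,D}; column 4 has {A,D} — only E is left for (r5,c4).
row 2 has {A,B,D}; column 4 has {A,D,E} — only C is left for (r2,c4).
row 2 has {A,B,C,D}; column 5 has {A,B,C,D} — only E is left for (r2,c5).
row 3 has {C,D,E}; column 1 has {B,C,D,E} — only A is left for (r3,c1).
row 3 has {A,C,D,E}; column 4 has {A,C,D,E} — only B is left for (r3,c4).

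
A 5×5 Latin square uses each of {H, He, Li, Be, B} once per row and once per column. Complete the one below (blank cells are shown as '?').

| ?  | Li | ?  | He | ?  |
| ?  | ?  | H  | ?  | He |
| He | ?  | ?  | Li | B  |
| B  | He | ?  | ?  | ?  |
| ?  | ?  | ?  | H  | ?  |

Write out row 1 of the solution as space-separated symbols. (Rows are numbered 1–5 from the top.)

H Li B He Be

At row 3, column 3: row 3 has {He,Li,B}; column 3 has {H}; that leaves Be.
At row 4, column 3: row 4 has {He,B}; column 3 has {H,Be}; that leaves Li.
At row 4, column 4: row 4 has {He,Li,B}; column 4 has {H,He,Li}; that leaves Be.
At row 4, column 5: row 4 has {He,Li,Be,B}; column 5 has {He,B}; that leaves H.
At row 1, column 3: row 1 has {He,Li}; column 3 has {H,Li,Be}; that leaves B.
At row 1, column 5: row 1 has {He,Li,B}; column 5 has {H,He,B}; that leaves Be.
At row 2, column 4: row 2 has {H,He}; column 4 has {H,He,Li,Be}; that leaves B.
At row 3, column 2: row 3 has {He,Li,Be,B}; column 2 has {He,Li}; that leaves H.
At row 5, column 3: row 5 has {H}; column 3 has {H,Li,Be,B}; that leaves He.
At row 5, column 5: row 5 has {H,He}; column 5 has {H,He,Be,B}; that leaves Li.
At row 1, column 1: row 1 has {He,Li,Be,B}; column 1 has {He,B}; that leaves H.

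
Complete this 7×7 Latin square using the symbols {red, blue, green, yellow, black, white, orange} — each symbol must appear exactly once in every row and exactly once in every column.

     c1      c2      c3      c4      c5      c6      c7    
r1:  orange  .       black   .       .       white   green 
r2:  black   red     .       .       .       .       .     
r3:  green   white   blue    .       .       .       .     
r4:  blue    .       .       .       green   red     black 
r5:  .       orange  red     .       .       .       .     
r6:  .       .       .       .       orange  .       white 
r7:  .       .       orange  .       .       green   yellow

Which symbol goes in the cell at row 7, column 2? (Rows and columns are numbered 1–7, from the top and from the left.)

At row 4, column 2: row 4 has {red,blue,green,black}; column 2 has {red,white,orange}; that leaves yellow.
At row 4, column 3: row 4 has {red,blue,green,yellow,black}; column 3 has {red,blue,black,orange}; that leaves white.
At row 4, column 4: row 4 has {red,blue,green,yellow,black,white}; column 4 is empty so far; that leaves orange.
At row 5, column 7: row 5 has {red,orange}; column 7 has {green,yellow,black,white}; that leaves blue.
At row 1, column 2: row 1 has {green,black,white,orange}; column 2 has {red,yellow,white,orange}; that leaves blue.
At row 2, column 7: row 2 has {red,black}; column 7 has {blue,green,yellow,black,white}; that leaves orange.
At row 3, column 7: row 3 has {blue,green,white}; column 7 has {blue,green,yellow,black,white,orange}; that leaves red.
At row 7, column 2: row 7 has {green,yellow,orange}; column 2 has {red,blue,yellow,white,orange}; that leaves black.

black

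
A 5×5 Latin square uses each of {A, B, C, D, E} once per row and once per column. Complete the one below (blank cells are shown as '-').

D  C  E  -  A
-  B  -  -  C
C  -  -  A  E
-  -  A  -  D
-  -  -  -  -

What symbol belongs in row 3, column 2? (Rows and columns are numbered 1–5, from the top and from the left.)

Cell (r1,c4): row 1 has {A,C,D,E}; column 4 has {A} → B.
Cell (r2,c3): row 2 has {B,C}; column 3 has {A,E} → D.
Cell (r2,c4): row 2 has {B,C,D}; column 4 has {A,B} → E.
Cell (r3,c2): row 3 has {A,C,E}; column 2 has {B,C} → D.

D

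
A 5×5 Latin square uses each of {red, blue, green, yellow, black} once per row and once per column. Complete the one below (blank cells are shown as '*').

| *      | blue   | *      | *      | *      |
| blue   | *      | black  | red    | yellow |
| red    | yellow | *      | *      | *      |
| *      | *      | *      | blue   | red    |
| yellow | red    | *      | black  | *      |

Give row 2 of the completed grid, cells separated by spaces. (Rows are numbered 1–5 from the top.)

blue green black red yellow

(r2,c2) = green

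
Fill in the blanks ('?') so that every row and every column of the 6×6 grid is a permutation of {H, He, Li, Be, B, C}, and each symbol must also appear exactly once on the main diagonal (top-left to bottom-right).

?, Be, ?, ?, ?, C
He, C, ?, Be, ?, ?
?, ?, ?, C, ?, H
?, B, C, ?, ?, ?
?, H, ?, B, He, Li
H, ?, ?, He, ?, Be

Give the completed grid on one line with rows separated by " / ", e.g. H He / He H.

B Be He Li H C / He C H Be Li B / Be He Li C B H / Li B C H Be He / C H Be B He Li / H Li B He C Be

(r2,c6) = B
(r4,c6) = He
(r5,c3) = Be
(r6,c2) = Li
(r6,c3) = B
(r6,c5) = C
(r3,c2) = He
(r3,c3) = Li
(r4,c4) = H
(r5,c1) = C
(r1,c1) = B
(r1,c4) = Li
(r1,c5) = H
(r2,c3) = H
(r2,c5) = Li
(r3,c1) = Be
(r3,c5) = B
(r4,c1) = Li
(r4,c5) = Be
(r1,c3) = He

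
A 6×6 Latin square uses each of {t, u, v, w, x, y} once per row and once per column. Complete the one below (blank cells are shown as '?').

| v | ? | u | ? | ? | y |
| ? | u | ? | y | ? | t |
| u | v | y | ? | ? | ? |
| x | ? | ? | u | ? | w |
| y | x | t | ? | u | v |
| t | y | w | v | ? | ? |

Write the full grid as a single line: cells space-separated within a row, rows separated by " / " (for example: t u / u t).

v w u x t y / w u x y v t / u v y t w x / x t v u y w / y x t w u v / t y w v x u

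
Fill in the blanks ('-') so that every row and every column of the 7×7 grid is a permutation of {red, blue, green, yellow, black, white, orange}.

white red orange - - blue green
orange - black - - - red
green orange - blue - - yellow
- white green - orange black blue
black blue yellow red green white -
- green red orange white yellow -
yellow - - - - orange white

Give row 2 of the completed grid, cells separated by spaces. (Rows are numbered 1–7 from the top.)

orange yellow black white blue green red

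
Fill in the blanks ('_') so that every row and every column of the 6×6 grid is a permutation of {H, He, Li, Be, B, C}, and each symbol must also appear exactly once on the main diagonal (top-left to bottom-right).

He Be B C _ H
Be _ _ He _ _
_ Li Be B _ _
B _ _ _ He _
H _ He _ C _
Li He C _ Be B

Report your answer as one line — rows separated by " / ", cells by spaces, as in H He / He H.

He Be B C Li H / Be H Li He B C / C Li Be B H He / B C H Li He Be / H B He Be C Li / Li He C H Be B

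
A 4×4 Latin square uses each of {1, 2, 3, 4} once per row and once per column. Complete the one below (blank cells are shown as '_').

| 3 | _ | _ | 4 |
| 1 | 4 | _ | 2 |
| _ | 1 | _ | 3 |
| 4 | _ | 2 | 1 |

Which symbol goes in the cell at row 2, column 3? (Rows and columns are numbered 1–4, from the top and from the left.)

Cell (r1,c2): row 1 has {3,4}; column 2 has {1,4} → 2.
Cell (r1,c3): row 1 has {2,3,4}; column 3 has {2} → 1.
Cell (r2,c3): row 2 has {1,2,4}; column 3 has {1,2} → 3.

3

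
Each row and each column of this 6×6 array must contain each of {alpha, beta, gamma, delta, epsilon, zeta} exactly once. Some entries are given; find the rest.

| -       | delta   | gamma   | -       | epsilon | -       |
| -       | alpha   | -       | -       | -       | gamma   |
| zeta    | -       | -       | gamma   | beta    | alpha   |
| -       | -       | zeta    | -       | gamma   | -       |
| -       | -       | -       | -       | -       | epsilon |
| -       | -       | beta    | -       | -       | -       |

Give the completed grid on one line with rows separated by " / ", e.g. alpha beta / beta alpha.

alpha delta gamma zeta epsilon beta / beta alpha epsilon delta zeta gamma / zeta epsilon delta gamma beta alpha / epsilon beta zeta alpha gamma delta / gamma zeta alpha beta delta epsilon / delta gamma beta epsilon alpha zeta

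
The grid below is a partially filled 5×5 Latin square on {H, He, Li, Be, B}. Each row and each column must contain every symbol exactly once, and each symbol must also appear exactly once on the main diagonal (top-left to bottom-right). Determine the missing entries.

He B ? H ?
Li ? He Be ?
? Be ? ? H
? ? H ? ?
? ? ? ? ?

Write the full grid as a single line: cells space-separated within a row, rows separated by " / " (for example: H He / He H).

row 2 has {He,Li,Be}; column 2 has {Be,B}; the diagonal has {He} — only H is left for (r2,c2).
row 2 has {H,He,Li,Be}; column 5 has {H} — only B is left for (r2,c5).
row 3 has {H,Be}; column 1 has {He,Li} — only B is left for (r3,c1).
row 3 has {H,Be,B}; column 3 has {H,He}; the diagonal has {H,He} — only Li is left for (r3,c3).
row 3 has {H,Li,Be,B}; column 4 has {H,Be} — only He is left for (r3,c4).
row 4 has {H}; column 1 has {He,Li,B} — only Be is left for (r4,c1).
row 4 has {H,Be}; column 4 has {H,He,Be}; the diagonal has {H,He,Li} — only B is left for (r4,c4).
row 5 is empty so far; column 1 has {He,Li,Be,B} — only H is left for (r5,c1).
row 5 has {H}; column 4 has {H,He,Be,B} — only Li is left for (r5,c4).
row 5 has {H,Li}; column 5 has {H,B}; the diagonal has {H,He,Li,B} — only Be is left for (r5,c5).
row 1 has {H,He,B}; column 3 has {H,He,Li} — only Be is left for (r1,c3).
row 1 has {H,He,Be,B}; column 5 has {H,Be,B} — only Li is left for (r1,c5).
row 4 has {H,Be,B}; column 5 has {H,Li,Be,B} — only He is left for (r4,c5).
row 5 has {H,Li,Be}; column 2 has {H,Be,B} — only He is left for (r5,c2).
row 5 has {H,He,Li,Be}; column 3 has {H,He,Li,Be} — only B is left for (r5,c3).
row 4 has {H,He,Be,B}; column 2 has {H,He,Be,B} — only Li is left for (r4,c2).

He B Be H Li / Li H He Be B / B Be Li He H / Be Li H B He / H He B Li Be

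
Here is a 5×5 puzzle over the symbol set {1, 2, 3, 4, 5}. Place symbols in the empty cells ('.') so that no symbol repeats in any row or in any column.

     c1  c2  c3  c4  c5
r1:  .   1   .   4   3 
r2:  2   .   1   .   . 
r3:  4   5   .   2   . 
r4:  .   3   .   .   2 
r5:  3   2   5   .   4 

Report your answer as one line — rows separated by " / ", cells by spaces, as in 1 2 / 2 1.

5 1 2 4 3 / 2 4 1 3 5 / 4 5 3 2 1 / 1 3 4 5 2 / 3 2 5 1 4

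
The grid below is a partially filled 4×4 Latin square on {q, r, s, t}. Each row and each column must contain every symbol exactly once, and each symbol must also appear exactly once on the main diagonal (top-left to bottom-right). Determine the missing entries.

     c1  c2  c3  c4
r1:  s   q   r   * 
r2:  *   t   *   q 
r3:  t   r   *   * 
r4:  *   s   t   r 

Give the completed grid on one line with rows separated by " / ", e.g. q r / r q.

s q r t / r t s q / t r q s / q s t r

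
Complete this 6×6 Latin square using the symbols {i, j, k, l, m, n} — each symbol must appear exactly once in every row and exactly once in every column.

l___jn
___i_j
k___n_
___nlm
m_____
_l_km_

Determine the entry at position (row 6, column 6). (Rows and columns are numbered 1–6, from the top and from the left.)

Cell (r1,c4): row 1 has {j,l,n}; column 4 has {i,k,n} → m.
Cell (r2,c1): row 2 has {i,j}; column 1 has {k,l,m} → n.
Cell (r2,c5): row 2 has {i,j,n}; column 5 has {j,l,m,n} → k.
Cell (r5,c5): row 5 has {m}; column 5 has {j,k,l,m,n} → i.
Cell (r6,c6): row 6 has {k,l,m}; column 6 has {j,m,n} → i.

i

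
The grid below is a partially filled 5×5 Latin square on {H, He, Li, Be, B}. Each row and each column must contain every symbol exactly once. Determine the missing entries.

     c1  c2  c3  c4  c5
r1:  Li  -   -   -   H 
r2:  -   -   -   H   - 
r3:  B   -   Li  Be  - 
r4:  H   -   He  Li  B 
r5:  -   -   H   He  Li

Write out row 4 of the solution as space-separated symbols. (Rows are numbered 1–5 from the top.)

(r1,c4) = B
(r3,c5) = He
(r4,c2) = Be

H Be He Li B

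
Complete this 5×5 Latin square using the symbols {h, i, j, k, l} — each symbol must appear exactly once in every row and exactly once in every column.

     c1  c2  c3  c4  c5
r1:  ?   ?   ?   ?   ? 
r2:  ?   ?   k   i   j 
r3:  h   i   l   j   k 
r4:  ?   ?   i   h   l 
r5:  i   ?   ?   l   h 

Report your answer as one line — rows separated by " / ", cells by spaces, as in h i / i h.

Cell (r1,c4): row 1 is empty so far; column 4 has {h,i,j,l} → k.
Cell (r1,c5): row 1 has {k}; column 5 has {h,j,k,l} → i.
Cell (r2,c1): row 2 has {i,j,k}; column 1 has {h,i} → l.
Cell (r2,c2): row 2 has {i,j,k,l}; column 2 has {i} → h.
Cell (r5,c3): row 5 has {h,i,l}; column 3 has {i,k,l} → j.
Cell (r1,c1): row 1 has {i,k}; column 1 has {h,i,l} → j.
Cell (r1,c2): row 1 has {i,j,k}; column 2 has {h,i} → l.
Cell (r1,c3): row 1 has {i,j,k,l}; column 3 has {i,j,k,l} → h.
Cell (r4,c1): row 4 has {h,i,l}; column 1 has {h,i,j,l} → k.
Cell (r4,c2): row 4 has {h,i,k,l}; column 2 has {h,i,l} → j.
Cell (r5,c2): row 5 has {h,i,j,l}; column 2 has {h,i,j,l} → k.

j l h k i / l h k i j / h i l j k / k j i h l / i k j l h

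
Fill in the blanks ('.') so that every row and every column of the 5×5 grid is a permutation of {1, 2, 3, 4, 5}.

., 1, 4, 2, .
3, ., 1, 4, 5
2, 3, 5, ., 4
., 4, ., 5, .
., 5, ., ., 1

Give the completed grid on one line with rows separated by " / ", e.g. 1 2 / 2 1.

5 1 4 2 3 / 3 2 1 4 5 / 2 3 5 1 4 / 1 4 3 5 2 / 4 5 2 3 1

(r1,c1) = 5
(r1,c5) = 3
(r2,c2) = 2
(r3,c4) = 1
(r4,c1) = 1
(r4,c5) = 2
(r5,c1) = 4
(r5,c4) = 3
(r4,c3) = 3
(r5,c3) = 2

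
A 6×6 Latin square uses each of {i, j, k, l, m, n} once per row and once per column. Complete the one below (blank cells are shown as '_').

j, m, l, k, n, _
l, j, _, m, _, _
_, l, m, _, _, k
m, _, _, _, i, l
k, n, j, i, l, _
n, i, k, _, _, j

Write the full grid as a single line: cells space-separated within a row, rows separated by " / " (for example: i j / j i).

j m l k n i / l j i m k n / i l m n j k / m k n j i l / k n j i l m / n i k l m j

At row 1, column 6: row 1 has {j,k,l,m,n}; column 6 has {j,k,l}; that leaves i.
At row 2, column 5: row 2 has {j,l,m}; column 5 has {i,l,n}; that leaves k.
At row 2, column 6: row 2 has {j,k,l,m}; column 6 has {i,j,k,l}; that leaves n.
At row 3, column 1: row 3 has {k,l,m}; column 1 has {j,k,l,m,n}; that leaves i.
At row 3, column 5: row 3 has {i,k,l,m}; column 5 has {i,k,l,n}; that leaves j.
At row 4, column 2: row 4 has {i,l,m}; column 2 has {i,j,l,m,n}; that leaves k.
At row 4, column 3: row 4 has {i,k,l,m}; column 3 has {j,k,l,m}; that leaves n.
At row 4, column 4: row 4 has {i,k,l,m,n}; column 4 has {i,k,m}; that leaves j.
At row 5, column 6: row 5 has {i,j,k,l,n}; column 6 has {i,j,k,l,n}; that leaves m.
At row 6, column 4: row 6 has {i,j,k,n}; column 4 has {i,j,k,m}; that leaves l.
At row 6, column 5: row 6 has {i,j,k,l,n}; column 5 has {i,j,k,l,n}; that leaves m.
At row 2, column 3: row 2 has {j,k,l,m,n}; column 3 has {j,k,l,m,n}; that leaves i.
At row 3, column 4: row 3 has {i,j,k,l,m}; column 4 has {i,j,k,l,m}; that leaves n.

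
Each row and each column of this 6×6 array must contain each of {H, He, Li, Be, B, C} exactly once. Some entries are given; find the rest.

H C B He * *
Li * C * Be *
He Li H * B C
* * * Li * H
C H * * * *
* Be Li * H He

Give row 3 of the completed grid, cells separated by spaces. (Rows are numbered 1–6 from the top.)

He Li H Be B C

Cell (r1,c5): row 1 has {H,He,B,C}; column 5 has {H,Be,B} → Li.
Cell (r1,c6): row 1 has {H,He,Li,B,C}; column 6 has {H,He,C} → Be.
Cell (r2,c6): row 2 has {Li,Be,C}; column 6 has {H,He,Be,C} → B.
Cell (r3,c4): row 3 has {H,He,Li,B,C}; column 4 has {He,Li} → Be.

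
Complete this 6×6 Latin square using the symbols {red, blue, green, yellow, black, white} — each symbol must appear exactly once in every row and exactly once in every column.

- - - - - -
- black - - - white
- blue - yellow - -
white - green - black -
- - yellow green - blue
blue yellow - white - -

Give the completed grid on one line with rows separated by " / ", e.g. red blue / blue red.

At row 4, column 2: row 4 has {green,black,white}; column 2 has {blue,yellow,black}; that leaves red.
At row 4, column 4: row 4 has {red,green,black,white}; column 4 has {green,yellow,white}; that leaves blue.
At row 4, column 6: row 4 has {red,blue,green,black,white}; column 6 has {blue,white}; that leaves yellow.
At row 5, column 2: row 5 has {blue,green,yellow}; column 2 has {red,blue,yellow,black}; that leaves white.
At row 5, column 5: row 5 has {blue,green,yellow,white}; column 5 has {black}; that leaves red.
At row 6, column 5: row 6 has {blue,yellow,white}; column 5 has {red,black}; that leaves green.
At row 1, column 2: row 1 is empty so far; column 2 has {red,blue,yellow,black,white}; that leaves green.
At row 2, column 4: row 2 has {black,white}; column 4 has {blue,green,yellow,white}; that leaves red.
At row 3, column 5: row 3 has {blue,yellow}; column 5 has {red,green,black}; that leaves white.
At row 5, column 1: row 5 has {red,blue,green,yellow,white}; column 1 has {blue,white}; that leaves black.
At row 1, column 4: row 1 has {green}; column 4 has {red,blue,green,yellow,white}; that leaves black.
At row 1, column 6: row 1 has {green,black}; column 6 has {blue,yellow,white}; that leaves red.
At row 2, column 3: row 2 has {red,black,white}; column 3 has {green,yellow}; that leaves blue.
At row 2, column 5: row 2 has {red,blue,black,white}; column 5 has {red,green,black,white}; that leaves yellow.
At row 6, column 6: row 6 has {blue,green,yellow,white}; column 6 has {red,blue,yellow,white}; that leaves black.
At row 1, column 1: row 1 has {red,green,black}; column 1 has {blue,black,white}; that leaves yellow.
At row 1, column 3: row 1 has {red,green,yellow,black}; column 3 has {blue,green,yellow}; that leaves white.
At row 1, column 5: row 1 has {red,green,yellow,black,white}; column 5 has {red,green,yellow,black,white}; that leaves blue.
At row 2, column 1: row 2 has {red,blue,yellow,black,white}; column 1 has {blue,yellow,black,white}; that leaves green.
At row 3, column 1: row 3 has {blue,yellow,white}; column 1 has {blue,green,yellow,black,white}; that leaves red.
At row 3, column 3: row 3 has {red,blue,yellow,white}; column 3 has {blue,green,yellow,white}; that leaves black.
At row 3, column 6: row 3 has {red,blue,yellow,black,white}; column 6 has {red,blue,yellow,black,white}; that leaves green.
At row 6, column 3: row 6 has {blue,green,yellow,black,white}; column 3 has {blue,green,yellow,black,white}; that leaves red.

yellow green white black blue red / green black blue red yellow white / red blue black yellow white green / white red green blue black yellow / black white yellow green red blue / blue yellow red white green black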